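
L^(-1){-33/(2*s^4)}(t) -11*t^3/4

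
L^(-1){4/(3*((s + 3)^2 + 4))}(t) 2*exp(-3*t)*sin(2*t)/3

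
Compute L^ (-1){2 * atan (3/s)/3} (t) 2 * sin (3 * t)/ (3 * t)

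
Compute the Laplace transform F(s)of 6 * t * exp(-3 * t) 6/(s + 3)^2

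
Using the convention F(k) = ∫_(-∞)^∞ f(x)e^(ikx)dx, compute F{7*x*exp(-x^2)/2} 7*I*sqrt(pi)*k*exp(-k^2/4)/4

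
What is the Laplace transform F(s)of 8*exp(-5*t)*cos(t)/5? 8*(s + 5)/(5*((s + 5)^2 + 1))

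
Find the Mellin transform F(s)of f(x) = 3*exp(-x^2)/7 3*gamma(s/2)/14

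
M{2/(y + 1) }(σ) 2*pi*csc(pi*σ) 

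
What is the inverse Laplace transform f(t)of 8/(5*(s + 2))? 8*exp(-2*t)/5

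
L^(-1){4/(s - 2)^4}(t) 2*t^3*exp(2*t)/3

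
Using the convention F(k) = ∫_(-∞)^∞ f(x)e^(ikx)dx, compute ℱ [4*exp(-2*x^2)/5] 2*sqrt(2)*sqrt(pi)*exp(-k^2/8)/5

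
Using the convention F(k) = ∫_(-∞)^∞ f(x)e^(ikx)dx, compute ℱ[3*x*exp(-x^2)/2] 3*I*sqrt(pi)*k*exp(-k^2/4)/4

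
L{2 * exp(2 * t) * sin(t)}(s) 2/((s - 2)^2 + 1)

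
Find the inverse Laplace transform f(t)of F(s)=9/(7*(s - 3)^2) 9*t*exp(3*t)/7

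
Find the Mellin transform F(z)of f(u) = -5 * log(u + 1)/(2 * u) 5 * pi * csc(pi * z)/(2 * (z - 1))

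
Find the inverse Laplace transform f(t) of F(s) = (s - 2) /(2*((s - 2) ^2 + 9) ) exp(2*t)*cos(3*t) /2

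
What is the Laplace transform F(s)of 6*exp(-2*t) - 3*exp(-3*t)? 6/(s+2) - 3/(s+3)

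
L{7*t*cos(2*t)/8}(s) 7*(s^2 - 4)/(8*(s^2 + 4)^2)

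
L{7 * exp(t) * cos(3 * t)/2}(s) 7 * (s - 1)/(2 * ((s - 1)^2 + 9))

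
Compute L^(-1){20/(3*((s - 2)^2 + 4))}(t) 10*exp(2*t)*sin(2*t)/3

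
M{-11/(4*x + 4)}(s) -11*pi*csc(pi*s)/4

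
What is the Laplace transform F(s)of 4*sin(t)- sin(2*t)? 4/(s^2 + 1) - 2/(s^2 + 4)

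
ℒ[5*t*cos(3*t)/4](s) 5*(s^2 - 9)/(4*(s^2 + 9)^2)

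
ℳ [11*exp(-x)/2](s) 11*gamma(s)/2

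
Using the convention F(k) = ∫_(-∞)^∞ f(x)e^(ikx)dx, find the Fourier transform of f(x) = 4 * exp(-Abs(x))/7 8/(7 * (k^2 + 1))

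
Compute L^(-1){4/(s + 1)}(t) 4*exp(-t)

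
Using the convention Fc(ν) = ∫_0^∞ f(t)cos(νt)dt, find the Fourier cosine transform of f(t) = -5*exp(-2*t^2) -5*sqrt(2)*sqrt(pi)*exp(-ν^2/8)/4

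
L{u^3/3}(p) 2/p^4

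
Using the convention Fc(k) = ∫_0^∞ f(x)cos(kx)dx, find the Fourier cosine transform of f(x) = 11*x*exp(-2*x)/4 11*(4 - k^2)/(4*(k^2 + 4)^2)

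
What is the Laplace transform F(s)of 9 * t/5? 9/(5 * s^2)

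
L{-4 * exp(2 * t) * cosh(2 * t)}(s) 4 * (2 - s)/(s * (s - 4))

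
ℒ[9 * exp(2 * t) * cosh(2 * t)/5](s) 9 * (s - 2)/(5 * s * (s - 4))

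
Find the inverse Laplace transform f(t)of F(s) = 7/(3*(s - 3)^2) 7*t*exp(3*t)/3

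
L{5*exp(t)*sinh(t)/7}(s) 5/(7*s*(s - 2))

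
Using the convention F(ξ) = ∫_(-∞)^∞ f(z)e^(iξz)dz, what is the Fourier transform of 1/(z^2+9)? pi * exp(-3 * Abs(ξ))/3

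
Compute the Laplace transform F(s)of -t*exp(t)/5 -1/(5*(s - 1)^2)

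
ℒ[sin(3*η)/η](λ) atan(3/λ)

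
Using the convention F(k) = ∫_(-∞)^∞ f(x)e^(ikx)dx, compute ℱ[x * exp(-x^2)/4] I * sqrt(pi) * k * exp(-k^2/4)/8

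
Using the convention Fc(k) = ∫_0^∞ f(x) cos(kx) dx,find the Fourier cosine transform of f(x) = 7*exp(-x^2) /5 7*sqrt(pi)*exp(-k^2/4) /10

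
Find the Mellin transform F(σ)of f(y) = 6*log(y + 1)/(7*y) -6*pi*csc(pi*σ)/(7*σ - 7)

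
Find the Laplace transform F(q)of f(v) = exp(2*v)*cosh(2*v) (q - 2)/(q*(q - 4))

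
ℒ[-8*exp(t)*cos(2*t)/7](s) 8*(1 - s)/(7*((s - 1)^2 + 4))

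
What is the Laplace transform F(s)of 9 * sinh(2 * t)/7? 18/(7 * (s^2-4))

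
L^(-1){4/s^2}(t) 4 * t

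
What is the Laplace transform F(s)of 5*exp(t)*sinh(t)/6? 5/(6*s*(s - 2))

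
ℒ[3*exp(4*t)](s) 3/(s - 4)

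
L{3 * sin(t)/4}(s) 3/(4 * (s^2 + 1))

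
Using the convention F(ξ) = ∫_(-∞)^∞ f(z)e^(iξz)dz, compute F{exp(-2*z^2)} sqrt(2)*sqrt(pi)*exp(-ξ^2/8)/2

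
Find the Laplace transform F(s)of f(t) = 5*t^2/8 5/(4*s^3)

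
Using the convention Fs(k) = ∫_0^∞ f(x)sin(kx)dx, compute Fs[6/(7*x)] 3*pi/7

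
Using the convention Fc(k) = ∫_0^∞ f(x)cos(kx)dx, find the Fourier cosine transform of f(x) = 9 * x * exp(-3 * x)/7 9 * (9 - k^2)/(7 * (k^2 + 9)^2)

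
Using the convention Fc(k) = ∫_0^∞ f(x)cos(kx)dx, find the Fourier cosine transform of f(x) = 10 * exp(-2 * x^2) 5 * sqrt(2) * sqrt(pi) * exp(-k^2/8)/2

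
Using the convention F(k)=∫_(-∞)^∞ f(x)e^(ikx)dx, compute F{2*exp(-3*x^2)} 2*sqrt(3)*sqrt(pi)*exp(-k^2/12)/3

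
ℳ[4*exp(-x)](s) 4*gamma(s)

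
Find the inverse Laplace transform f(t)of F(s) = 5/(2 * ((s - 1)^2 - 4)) 5 * exp(t) * sinh(2 * t)/4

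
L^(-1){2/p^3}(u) u^2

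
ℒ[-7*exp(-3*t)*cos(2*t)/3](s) 7*(-s - 3)/(3*((s+3)^2+4))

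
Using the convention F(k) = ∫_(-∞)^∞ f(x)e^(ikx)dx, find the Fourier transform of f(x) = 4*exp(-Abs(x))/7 8/(7*(k^2+1))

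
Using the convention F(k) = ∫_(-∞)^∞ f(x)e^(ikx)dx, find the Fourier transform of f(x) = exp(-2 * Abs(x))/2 2/(k^2 + 4)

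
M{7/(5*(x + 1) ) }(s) 7*pi*csc(pi*s) /5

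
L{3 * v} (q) 3/q^2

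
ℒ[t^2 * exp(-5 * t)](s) 2/(s + 5)^3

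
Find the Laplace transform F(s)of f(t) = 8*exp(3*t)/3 8/(3*(s - 3))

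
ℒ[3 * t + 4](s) 3/s^2 + 4/s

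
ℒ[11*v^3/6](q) 11/q^4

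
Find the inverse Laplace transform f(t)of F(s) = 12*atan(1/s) 12*sin(t)/t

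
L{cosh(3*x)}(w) w/(w^2 - 9)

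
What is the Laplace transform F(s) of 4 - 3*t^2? 4/s - 6/s^3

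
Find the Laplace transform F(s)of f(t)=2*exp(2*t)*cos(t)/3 2*(s - 2)/(3*((s - 2)^2 + 1))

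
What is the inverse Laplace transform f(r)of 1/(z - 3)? exp(3*r)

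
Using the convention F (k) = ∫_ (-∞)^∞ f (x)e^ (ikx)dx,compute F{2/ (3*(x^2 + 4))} pi*exp (-2*Abs (k))/3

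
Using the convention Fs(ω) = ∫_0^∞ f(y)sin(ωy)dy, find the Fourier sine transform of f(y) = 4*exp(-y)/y 4*atan(ω)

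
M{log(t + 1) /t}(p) -pi*csc(pi*p) /(p - 1) 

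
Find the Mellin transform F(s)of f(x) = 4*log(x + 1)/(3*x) -4*pi*csc(pi*s)/(3*s - 3)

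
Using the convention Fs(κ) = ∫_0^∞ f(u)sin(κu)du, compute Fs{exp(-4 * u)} κ/(κ^2+16)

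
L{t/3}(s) 1/(3*s^2)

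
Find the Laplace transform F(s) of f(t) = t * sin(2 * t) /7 4 * s/(7 * (s^2 + 4) ^2) 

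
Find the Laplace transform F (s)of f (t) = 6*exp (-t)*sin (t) 6/ ( (s + 1)^2 + 1)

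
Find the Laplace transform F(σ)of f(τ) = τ σ^(-2)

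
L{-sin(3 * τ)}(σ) -3/(σ^2+9)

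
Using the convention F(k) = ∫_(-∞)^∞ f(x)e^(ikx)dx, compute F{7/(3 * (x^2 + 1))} 7 * pi * exp(-Abs(k))/3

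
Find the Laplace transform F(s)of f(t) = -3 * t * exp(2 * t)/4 -3/(4 * (s - 2)^2)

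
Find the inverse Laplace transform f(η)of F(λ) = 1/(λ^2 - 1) sinh(η)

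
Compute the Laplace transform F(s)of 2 2/s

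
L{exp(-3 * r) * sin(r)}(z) 1/((z + 3)^2 + 1)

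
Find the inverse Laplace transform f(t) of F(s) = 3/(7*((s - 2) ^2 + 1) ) 3*exp(2*t)*sin(t) /7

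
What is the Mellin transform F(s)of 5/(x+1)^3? 5 * pi * (s - 2) * (s - 1)/(2 * sin(pi * s))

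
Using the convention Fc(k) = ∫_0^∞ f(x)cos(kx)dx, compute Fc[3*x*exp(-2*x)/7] 3*(4 - k^2)/(7*(k^2 + 4)^2)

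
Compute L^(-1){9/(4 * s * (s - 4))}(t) 9 * exp(2 * t) * sinh(2 * t)/8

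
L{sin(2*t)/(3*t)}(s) atan(2/s)/3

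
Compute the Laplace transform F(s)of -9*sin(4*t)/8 -9/(2*s^2+32)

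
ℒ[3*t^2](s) 6/s^3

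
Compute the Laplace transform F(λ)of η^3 6/λ^4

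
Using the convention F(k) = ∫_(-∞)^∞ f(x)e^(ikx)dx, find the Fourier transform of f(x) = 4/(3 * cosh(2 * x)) 2 * pi/(3 * cosh(pi * k/4))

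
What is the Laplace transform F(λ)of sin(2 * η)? 2/(λ^2 + 4)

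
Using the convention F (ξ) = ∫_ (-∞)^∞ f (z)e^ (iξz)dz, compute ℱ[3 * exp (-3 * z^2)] sqrt (3) * sqrt (pi) * exp (-ξ^2/12)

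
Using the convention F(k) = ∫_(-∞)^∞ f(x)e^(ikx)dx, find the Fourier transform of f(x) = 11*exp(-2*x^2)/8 11*sqrt(2)*sqrt(pi)*exp(-k^2/8)/16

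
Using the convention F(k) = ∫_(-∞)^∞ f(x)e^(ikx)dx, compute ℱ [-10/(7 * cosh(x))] -10 * pi/(7 * cosh(pi * k/2))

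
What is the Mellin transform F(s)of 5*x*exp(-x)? 5*gamma(s + 1)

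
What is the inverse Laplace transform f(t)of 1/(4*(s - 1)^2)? t*exp(t)/4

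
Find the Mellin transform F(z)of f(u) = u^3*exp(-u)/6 gamma(z + 3)/6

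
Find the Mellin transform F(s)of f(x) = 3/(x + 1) 3*pi*csc(pi*s)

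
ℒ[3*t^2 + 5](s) 5/s + 6/s^3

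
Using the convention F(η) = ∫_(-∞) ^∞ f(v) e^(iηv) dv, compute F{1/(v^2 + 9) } pi*exp(-3*Abs(η) ) /3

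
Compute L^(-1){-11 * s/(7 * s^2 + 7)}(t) -11 * cos(t)/7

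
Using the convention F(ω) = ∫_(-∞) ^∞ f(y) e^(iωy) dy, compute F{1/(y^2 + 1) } pi*exp(-Abs(ω) ) 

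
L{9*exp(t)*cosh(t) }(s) 9*(s - 1) /(s*(s - 2) ) 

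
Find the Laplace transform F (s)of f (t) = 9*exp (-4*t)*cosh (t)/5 9*(s + 4)/ (5*( (s + 4)^2 - 1))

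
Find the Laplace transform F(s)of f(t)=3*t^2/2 3/s^3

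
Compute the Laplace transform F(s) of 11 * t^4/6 44/s^5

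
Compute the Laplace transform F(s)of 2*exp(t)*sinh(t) 2/(s*(s - 2))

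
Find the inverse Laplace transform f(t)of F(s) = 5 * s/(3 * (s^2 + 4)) 5 * cos(2 * t)/3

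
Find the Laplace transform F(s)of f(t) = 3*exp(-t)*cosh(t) 3*(s + 1)/(s*(s + 2))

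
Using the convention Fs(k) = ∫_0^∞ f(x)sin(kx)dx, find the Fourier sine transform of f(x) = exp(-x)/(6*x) atan(k)/6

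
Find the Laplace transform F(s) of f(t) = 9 9/s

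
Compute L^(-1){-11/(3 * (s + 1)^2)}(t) -11 * t * exp(-t)/3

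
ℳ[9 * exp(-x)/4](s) 9 * gamma(s)/4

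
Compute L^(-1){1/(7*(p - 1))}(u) exp(u)/7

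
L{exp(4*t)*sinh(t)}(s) 1/((s - 4)^2 - 1)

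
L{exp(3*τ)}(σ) 1/(σ - 3)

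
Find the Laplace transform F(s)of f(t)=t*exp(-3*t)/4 1/(4*(s+3)^2)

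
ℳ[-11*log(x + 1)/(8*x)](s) 11*pi*csc(pi*s)/(8*(s - 1))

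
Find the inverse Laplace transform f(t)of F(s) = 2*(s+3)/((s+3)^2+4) 2*exp(-3*t)*cos(2*t)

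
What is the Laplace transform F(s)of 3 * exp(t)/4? 3/(4 * (s - 1))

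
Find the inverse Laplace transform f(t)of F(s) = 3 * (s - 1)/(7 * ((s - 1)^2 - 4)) 3 * exp(t) * cosh(2 * t)/7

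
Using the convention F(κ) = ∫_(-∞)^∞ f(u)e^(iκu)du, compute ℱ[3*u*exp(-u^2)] 3*I*sqrt(pi)*κ*exp(-κ^2/4)/2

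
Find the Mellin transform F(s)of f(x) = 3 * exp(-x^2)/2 3 * gamma(s/2)/4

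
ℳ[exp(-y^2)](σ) gamma(σ/2)/2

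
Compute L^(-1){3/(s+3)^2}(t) 3*t*exp(-3*t)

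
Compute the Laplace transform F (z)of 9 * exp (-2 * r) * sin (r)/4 9/ (4 * ( (z + 2)^2 + 1))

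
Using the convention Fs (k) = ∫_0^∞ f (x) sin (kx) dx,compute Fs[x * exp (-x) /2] k/ (k^2 + 1) ^2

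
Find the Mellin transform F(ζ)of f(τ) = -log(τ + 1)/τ pi*csc(pi*ζ)/(ζ - 1)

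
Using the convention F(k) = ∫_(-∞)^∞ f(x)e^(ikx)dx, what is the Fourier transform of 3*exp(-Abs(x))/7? 6/(7*(k^2 + 1))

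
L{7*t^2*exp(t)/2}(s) 7/(s - 1)^3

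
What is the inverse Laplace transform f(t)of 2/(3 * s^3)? t^2/3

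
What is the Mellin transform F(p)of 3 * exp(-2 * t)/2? 3 * gamma(p)/(2 * 2^p)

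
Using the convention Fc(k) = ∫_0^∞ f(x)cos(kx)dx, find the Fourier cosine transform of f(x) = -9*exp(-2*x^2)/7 -9*sqrt(2)*sqrt(pi)*exp(-k^2/8)/28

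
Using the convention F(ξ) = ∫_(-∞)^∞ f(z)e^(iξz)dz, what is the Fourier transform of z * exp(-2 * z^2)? sqrt(2) * I * sqrt(pi) * ξ * exp(-ξ^2/8)/8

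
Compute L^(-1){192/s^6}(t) 8*t^5/5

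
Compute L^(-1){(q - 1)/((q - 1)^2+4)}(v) exp(v) * cos(2 * v)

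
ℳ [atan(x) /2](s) -pi * sec(pi * s/2) /(4 * s) 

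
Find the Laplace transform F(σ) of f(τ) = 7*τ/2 7/(2*σ^2) 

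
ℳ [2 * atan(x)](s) -pi * sec(pi * s/2)/s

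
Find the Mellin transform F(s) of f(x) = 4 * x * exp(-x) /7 4 * gamma(s + 1) /7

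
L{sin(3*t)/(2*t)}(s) atan(3/s)/2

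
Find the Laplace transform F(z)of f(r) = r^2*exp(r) 2/(z - 1)^3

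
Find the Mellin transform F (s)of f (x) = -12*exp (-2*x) -12*gamma (s)/2^s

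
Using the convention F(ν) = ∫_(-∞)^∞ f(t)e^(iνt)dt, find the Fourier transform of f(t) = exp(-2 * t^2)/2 sqrt(2) * sqrt(pi) * exp(-ν^2/8)/4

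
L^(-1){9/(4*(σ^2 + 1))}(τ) 9*sin(τ)/4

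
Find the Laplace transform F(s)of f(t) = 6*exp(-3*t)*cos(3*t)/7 6*(s + 3)/(7*((s + 3)^2 + 9))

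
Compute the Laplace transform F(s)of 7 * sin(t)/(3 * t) 7 * atan(1/s)/3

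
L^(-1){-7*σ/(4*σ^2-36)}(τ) -7*cosh(3*τ)/4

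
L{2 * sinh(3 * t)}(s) 6/(s^2 - 9)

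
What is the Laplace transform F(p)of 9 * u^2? 18/p^3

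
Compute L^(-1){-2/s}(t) -2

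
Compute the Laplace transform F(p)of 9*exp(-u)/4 9/(4*(p+1))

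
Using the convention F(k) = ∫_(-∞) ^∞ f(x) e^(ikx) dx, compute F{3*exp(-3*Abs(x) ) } 18/(k^2 + 9) 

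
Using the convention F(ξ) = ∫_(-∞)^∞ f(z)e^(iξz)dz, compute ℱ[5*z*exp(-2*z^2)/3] 5*sqrt(2)*I*sqrt(pi)*ξ*exp(-ξ^2/8)/24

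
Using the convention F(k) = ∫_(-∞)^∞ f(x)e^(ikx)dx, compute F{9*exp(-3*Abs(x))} 54/(k^2 + 9)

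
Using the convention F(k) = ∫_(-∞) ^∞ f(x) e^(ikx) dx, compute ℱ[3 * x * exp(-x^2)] 3 * I * sqrt(pi) * k * exp(-k^2/4) /2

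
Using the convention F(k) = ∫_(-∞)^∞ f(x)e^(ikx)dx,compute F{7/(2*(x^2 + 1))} 7*pi*exp(-Abs(k))/2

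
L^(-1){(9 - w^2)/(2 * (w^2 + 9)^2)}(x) -x * cos(3 * x)/2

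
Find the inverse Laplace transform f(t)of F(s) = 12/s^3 6 * t^2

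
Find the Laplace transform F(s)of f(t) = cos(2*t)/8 s/(8*(s^2 + 4))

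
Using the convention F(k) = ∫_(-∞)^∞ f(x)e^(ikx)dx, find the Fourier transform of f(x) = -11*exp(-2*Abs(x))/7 -44/(7*k^2 + 28)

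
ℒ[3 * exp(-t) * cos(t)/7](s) 3 * (s + 1)/(7 * ((s + 1)^2 + 1))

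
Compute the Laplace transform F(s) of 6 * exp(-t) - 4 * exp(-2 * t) 6/(s + 1) - 4/(s + 2) 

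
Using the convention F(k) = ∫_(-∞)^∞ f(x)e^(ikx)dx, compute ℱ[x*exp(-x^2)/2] I*sqrt(pi)*k*exp(-k^2/4)/4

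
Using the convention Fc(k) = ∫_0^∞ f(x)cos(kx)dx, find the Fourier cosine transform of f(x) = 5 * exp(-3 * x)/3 5/(k^2 + 9)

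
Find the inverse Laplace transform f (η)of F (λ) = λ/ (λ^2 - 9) cosh (3*η)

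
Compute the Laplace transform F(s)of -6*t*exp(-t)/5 -6/(5*(s + 1)^2)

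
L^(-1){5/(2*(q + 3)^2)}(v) 5*v*exp(-3*v)/2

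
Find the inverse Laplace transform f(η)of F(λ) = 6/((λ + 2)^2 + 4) 3*exp(-2*η)*sin(2*η)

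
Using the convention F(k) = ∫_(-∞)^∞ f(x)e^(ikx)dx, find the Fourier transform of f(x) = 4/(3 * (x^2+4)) 2 * pi * exp(-2 * Abs(k))/3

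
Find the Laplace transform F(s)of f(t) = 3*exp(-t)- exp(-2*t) 3/(s + 1)-1/(s + 2)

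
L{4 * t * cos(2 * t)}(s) 4 * (s^2 - 4)/(s^2 + 4)^2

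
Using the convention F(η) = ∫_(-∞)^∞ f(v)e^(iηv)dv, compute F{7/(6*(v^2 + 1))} 7*pi*exp(-Abs(η))/6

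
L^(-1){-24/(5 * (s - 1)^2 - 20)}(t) -12 * exp(t) * sinh(2 * t)/5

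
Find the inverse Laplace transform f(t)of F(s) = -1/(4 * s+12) -exp(-3 * t)/4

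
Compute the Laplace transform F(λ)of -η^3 -6/λ^4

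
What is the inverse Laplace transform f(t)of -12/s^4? -2 * t^3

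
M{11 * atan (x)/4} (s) -11 * pi * sec (pi * s/2)/ (8 * s)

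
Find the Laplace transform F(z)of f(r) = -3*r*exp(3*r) -3/(z - 3)^2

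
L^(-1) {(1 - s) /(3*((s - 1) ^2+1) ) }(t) -exp(t)*cos(t) /3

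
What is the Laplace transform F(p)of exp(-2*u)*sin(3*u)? 3/((p + 2)^2 + 9)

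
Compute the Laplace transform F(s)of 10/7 10/(7*s)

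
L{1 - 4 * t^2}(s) 1/s - 8/s^3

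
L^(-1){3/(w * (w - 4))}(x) 3 * exp(2 * x) * sinh(2 * x)/2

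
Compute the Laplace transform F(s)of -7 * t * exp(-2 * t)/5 -7/(5 * (s + 2)^2)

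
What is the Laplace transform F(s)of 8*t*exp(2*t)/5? 8/(5*(s - 2)^2)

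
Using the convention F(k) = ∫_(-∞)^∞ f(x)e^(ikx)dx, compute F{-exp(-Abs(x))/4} -1/(2*k^2 + 2)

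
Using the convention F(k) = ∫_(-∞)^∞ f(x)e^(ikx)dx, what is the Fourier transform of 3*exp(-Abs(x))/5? 6/(5*(k^2 + 1))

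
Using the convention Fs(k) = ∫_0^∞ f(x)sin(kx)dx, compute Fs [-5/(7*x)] -5*pi/14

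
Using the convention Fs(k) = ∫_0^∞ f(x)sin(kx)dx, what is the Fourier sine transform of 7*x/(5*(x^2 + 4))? 7*pi*exp(-2*k)/10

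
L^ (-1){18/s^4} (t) 3*t^3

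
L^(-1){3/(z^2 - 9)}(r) sinh(3 * r)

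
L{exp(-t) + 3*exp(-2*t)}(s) 3/(s + 2) + 1/(s + 1)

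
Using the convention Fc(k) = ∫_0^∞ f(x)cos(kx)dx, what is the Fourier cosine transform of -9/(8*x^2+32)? -9*pi*exp(-2*k)/32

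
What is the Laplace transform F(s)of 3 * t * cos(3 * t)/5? 3 * (s^2-9)/(5 * (s^2+9)^2)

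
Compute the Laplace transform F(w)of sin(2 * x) 2/(w^2 + 4)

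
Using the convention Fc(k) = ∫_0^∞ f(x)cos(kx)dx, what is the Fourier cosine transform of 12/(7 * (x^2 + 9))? 2 * pi * exp(-3 * k)/7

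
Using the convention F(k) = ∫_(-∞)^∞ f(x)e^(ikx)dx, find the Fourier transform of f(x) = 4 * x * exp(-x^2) 2 * I * sqrt(pi) * k * exp(-k^2/4)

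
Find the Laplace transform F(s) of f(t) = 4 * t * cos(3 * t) 4 * (s^2 - 9) /(s^2+9) ^2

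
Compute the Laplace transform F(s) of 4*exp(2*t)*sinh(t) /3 4/(3*((s - 2) ^2 - 1) ) 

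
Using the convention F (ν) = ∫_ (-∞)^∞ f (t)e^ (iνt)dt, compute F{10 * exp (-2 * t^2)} 5 * sqrt (2) * sqrt (pi) * exp (-ν^2/8)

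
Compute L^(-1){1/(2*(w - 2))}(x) exp(2*x)/2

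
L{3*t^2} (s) 6/s^3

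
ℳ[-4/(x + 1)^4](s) 2 * pi * (s - 3) * (s - 2) * (s - 1)/(3 * sin(pi * s))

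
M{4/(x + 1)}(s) 4*pi*csc(pi*s)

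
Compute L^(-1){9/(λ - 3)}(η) 9 * exp(3 * η)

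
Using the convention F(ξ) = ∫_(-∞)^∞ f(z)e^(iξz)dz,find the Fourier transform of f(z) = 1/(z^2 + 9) pi*exp(-3*Abs(ξ))/3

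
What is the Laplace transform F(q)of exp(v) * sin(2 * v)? 2/((q - 1)^2 + 4)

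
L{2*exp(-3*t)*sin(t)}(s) 2/((s + 3)^2 + 1)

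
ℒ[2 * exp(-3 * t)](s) 2/(s + 3)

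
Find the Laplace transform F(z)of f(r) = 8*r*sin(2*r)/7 32*z/(7*(z^2+4)^2)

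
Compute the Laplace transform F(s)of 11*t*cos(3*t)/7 11*(s^2 - 9)/(7*(s^2 + 9)^2)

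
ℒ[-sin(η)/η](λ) -atan(1/λ)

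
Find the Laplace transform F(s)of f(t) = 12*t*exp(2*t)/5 12/(5*(s - 2)^2)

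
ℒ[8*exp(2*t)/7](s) 8/(7*(s - 2))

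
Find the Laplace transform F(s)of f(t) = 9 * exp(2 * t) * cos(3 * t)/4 9 * (s - 2)/(4 * ((s - 2)^2 + 9))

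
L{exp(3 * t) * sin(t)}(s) 1/((s - 3)^2 + 1)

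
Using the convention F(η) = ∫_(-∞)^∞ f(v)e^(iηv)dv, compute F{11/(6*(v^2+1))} 11*pi*exp(-Abs(η))/6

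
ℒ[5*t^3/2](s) 15/s^4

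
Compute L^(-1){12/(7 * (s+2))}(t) 12 * exp(-2 * t)/7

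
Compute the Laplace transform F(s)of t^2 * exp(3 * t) 2/(s - 3)^3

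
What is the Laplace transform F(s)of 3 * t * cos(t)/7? 3 * (s^2 - 1)/(7 * (s^2 + 1)^2)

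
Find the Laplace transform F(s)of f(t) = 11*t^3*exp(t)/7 66/(7*(s - 1)^4)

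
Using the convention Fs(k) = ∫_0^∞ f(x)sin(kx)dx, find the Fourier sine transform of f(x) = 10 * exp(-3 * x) 10 * k/(k^2 + 9)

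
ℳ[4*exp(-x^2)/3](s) 2*gamma(s/2)/3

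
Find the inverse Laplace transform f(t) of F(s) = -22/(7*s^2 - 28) -11*sinh(2*t) /7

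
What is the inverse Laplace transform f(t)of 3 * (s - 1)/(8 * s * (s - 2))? 3 * exp(t) * cosh(t)/8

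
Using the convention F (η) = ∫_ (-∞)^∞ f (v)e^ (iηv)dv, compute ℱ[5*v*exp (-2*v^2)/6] 5*sqrt (2)*I*sqrt (pi)*η*exp (-η^2/8)/48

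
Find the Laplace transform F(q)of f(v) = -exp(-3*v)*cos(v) (-q - 3)/((q + 3)^2 + 1)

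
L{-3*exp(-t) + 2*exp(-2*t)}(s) 2/(s + 2)-3/(s + 1)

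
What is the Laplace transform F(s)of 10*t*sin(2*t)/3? 40*s/(3*(s^2+4)^2)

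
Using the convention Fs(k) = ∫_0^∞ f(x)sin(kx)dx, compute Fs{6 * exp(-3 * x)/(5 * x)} 6 * atan(k/3)/5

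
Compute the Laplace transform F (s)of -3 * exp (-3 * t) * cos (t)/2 3 * (-s - 3)/ (2 * ( (s + 3)^2 + 1))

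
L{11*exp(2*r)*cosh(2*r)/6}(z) 11*(z - 2)/(6*z*(z - 4))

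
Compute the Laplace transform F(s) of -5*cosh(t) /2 -5*s/(2*s^2 - 2) 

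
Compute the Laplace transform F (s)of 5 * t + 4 4/s + 5/s^2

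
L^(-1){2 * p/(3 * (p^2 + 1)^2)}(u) u * sin(u)/3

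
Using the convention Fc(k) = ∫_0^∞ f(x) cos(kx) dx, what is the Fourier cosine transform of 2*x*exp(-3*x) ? 2*(9 - k^2) /(k^2 + 9) ^2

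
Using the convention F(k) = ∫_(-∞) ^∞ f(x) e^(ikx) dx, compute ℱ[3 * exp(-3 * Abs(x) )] 18/(k^2 + 9) 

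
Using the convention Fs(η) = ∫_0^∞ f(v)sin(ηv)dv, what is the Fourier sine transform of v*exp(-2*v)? 4*η/(η^2 + 4)^2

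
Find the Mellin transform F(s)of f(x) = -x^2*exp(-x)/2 -gamma(s + 2)/2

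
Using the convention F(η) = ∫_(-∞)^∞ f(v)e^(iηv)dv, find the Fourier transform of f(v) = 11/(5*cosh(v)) 11*pi/(5*cosh(pi*η/2))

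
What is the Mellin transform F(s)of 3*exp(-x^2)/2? 3*gamma(s/2)/4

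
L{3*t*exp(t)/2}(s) 3/(2*(s - 1)^2)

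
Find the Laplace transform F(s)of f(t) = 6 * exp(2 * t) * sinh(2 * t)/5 12/(5 * s * (s - 4))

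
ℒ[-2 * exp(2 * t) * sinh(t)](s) -2/((s - 2)^2 - 1)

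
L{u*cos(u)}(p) (p^2 - 1)/(p^2+1)^2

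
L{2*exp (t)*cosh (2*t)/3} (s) 2*(s - 1)/ (3*( (s - 1)^2 - 4))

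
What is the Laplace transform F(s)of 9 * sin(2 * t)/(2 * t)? 9 * atan(2/s)/2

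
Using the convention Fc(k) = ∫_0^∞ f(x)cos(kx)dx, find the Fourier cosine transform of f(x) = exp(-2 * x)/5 2/(5 * (k^2+4))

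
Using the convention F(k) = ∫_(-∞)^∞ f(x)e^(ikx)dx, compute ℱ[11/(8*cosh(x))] 11*pi/(8*cosh(pi*k/2))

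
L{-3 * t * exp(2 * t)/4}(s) -3/(4 * (s - 2)^2)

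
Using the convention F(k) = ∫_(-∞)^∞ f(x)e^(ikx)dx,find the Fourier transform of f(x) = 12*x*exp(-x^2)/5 6*I*sqrt(pi)*k*exp(-k^2/4)/5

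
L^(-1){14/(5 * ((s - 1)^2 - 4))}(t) 7 * exp(t) * sinh(2 * t)/5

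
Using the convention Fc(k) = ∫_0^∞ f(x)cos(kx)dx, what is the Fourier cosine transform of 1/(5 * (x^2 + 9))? pi * exp(-3 * k)/30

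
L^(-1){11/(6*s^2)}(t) 11*t/6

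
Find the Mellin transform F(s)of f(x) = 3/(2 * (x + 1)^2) -3 * pi * (s - 1)/(2 * sin(pi * s))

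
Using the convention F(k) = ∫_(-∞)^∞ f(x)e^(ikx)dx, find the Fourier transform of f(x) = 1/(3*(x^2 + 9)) pi*exp(-3*Abs(k))/9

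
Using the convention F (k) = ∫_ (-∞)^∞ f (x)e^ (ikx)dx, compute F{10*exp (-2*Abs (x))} 40/ (k^2 + 4)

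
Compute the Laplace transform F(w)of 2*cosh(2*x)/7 2*w/(7*(w^2 - 4))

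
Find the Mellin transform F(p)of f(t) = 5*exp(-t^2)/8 5*gamma(p/2)/16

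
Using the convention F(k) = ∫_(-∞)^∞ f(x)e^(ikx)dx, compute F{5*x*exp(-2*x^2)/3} 5*sqrt(2)*I*sqrt(pi)*k*exp(-k^2/8)/24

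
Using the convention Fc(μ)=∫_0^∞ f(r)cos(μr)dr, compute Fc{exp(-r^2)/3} sqrt(pi) * exp(-μ^2/4)/6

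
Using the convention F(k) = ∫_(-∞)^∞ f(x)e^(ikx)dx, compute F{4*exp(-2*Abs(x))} 16/(k^2+4)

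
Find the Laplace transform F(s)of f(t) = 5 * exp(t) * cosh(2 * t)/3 5 * (s - 1)/(3 * ((s - 1)^2 - 4))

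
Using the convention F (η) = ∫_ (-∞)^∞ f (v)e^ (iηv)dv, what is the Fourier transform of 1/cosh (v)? pi/cosh (pi * η/2)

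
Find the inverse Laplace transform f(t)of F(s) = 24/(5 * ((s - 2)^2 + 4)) 12 * exp(2 * t) * sin(2 * t)/5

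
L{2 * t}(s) 2/s^2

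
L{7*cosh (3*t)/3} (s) 7*s/ (3*(s^2 - 9))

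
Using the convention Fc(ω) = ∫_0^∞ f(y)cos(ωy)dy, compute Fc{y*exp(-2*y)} (4 - ω^2)/(ω^2 + 4)^2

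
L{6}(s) 6/s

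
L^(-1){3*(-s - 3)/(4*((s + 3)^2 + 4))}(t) -3*exp(-3*t)*cos(2*t)/4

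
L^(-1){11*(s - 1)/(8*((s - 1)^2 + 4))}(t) 11*exp(t)*cos(2*t)/8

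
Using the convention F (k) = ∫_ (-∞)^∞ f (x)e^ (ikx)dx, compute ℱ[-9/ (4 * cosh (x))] -9 * pi/ (4 * cosh (pi * k/2))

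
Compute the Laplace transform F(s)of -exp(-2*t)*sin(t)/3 -1/(3*(s + 2)^2 + 3)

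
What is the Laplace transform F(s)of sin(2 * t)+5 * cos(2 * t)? 5 * s/(s^2+4)+2/(s^2+4)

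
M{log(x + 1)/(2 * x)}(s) -pi * csc(pi * s)/(2 * s - 2)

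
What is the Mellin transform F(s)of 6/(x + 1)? 6 * pi * csc(pi * s)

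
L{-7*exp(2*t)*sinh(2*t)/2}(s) -7/(s*(s - 4))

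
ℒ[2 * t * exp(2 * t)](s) 2/(s - 2)^2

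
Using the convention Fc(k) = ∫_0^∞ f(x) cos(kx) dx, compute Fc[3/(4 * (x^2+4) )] 3 * pi * exp(-2 * k) /16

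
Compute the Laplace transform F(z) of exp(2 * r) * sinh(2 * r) 2/(z * (z - 4) ) 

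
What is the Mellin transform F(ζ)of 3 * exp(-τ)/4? 3 * gamma(ζ)/4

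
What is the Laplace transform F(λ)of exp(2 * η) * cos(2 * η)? (λ - 2)/((λ - 2)^2 + 4)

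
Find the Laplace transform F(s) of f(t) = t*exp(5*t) (s - 5) ^(-2) 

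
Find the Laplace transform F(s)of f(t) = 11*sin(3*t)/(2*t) 11*atan(3/s)/2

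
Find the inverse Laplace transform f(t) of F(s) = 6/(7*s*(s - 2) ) 6*exp(t)*sinh(t) /7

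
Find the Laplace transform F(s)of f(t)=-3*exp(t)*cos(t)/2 3*(1 - s)/(2*((s - 1)^2 + 1))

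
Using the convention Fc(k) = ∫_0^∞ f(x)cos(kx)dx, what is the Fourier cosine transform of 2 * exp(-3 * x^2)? sqrt(3) * sqrt(pi) * exp(-k^2/12)/3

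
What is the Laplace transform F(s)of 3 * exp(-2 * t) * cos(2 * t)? 3 * (s+2)/((s+2)^2+4)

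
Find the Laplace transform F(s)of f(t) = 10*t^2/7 20/(7*s^3)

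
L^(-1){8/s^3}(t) 4 * t^2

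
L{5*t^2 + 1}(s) 1/s + 10/s^3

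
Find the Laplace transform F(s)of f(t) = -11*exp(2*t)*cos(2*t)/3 11*(2 - s)/(3*((s - 2)^2 + 4))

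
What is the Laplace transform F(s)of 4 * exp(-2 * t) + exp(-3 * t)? 4/(s + 2) + 1/(s + 3)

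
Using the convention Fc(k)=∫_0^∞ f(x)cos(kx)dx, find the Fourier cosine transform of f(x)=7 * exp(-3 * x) 21/(k^2 + 9)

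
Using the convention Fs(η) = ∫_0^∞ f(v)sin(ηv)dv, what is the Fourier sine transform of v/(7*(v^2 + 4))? pi*exp(-2*η)/14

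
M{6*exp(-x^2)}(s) 3*gamma(s/2)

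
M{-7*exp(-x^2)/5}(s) -7*gamma(s/2)/10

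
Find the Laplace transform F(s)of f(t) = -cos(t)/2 -s/(2*s^2 + 2)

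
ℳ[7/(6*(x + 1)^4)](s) 7*gamma(s)*gamma(4 - s)/36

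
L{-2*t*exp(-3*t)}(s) -2/(s + 3)^2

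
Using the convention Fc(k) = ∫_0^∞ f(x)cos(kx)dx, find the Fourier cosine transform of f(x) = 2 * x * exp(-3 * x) 2 * (9 - k^2)/(k^2 + 9)^2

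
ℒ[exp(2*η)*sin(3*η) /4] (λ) 3/(4*((λ - 2) ^2 + 9) ) 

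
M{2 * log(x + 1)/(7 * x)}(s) -2 * pi * csc(pi * s)/(7 * s - 7)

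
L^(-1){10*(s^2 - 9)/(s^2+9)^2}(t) 10*t*cos(3*t)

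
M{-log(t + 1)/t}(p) pi * csc(pi * p)/(p - 1)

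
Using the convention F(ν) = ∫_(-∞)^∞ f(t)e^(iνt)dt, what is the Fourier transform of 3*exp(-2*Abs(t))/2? 6/(ν^2+4)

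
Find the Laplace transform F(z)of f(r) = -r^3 -6/z^4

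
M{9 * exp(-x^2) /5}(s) 9 * gamma(s/2) /10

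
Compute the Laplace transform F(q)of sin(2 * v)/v atan(2/q)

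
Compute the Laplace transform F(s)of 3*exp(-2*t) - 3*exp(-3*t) 3/(s + 2) - 3/(s + 3)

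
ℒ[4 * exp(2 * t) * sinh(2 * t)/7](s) 8/(7 * s * (s - 4))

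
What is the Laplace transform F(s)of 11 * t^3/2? 33/s^4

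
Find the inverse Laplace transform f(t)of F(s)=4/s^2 4*t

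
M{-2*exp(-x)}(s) -2*gamma(s)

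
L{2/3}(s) 2/(3 * s)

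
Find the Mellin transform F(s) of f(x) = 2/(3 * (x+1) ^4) gamma(s) * gamma(4 - s) /9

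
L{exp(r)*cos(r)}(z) (z - 1)/((z - 1)^2 + 1)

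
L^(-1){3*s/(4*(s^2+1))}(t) 3*cos(t)/4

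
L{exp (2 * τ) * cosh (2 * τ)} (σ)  (σ - 2)/ (σ * (σ - 4))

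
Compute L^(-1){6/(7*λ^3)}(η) 3*η^2/7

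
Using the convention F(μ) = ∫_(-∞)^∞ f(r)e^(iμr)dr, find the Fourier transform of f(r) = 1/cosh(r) pi/cosh(pi*μ/2)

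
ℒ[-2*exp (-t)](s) -2/ (s + 1)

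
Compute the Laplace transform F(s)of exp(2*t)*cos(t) (s - 2)/((s - 2)^2 + 1)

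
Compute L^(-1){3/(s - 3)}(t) 3*exp(3*t)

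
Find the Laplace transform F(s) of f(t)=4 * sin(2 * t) 8/(s^2 + 4) 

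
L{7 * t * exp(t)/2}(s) 7/(2 * (s - 1)^2)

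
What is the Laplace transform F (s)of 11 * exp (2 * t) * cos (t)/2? 11 * (s - 2)/ (2 * ( (s - 2)^2 + 1))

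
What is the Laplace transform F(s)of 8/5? 8/(5 * s)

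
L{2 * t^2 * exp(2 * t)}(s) 4/(s - 2)^3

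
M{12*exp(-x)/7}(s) 12*gamma(s)/7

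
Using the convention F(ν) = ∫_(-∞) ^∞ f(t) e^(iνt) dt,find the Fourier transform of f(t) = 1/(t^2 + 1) pi * exp(-Abs(ν) ) 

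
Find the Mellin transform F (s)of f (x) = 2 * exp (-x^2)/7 gamma (s/2)/7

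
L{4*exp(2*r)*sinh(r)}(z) 4/((z - 2)^2 - 1)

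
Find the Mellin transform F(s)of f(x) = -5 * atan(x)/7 5 * pi * sec(pi * s/2)/(14 * s)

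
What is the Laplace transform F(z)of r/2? 1/(2 * z^2)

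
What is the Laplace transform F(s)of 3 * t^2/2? 3/s^3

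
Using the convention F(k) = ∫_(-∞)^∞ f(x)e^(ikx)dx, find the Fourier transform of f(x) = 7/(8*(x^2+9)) 7*pi*exp(-3*Abs(k))/24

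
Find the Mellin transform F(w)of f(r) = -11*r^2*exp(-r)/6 -11*gamma(w + 2)/6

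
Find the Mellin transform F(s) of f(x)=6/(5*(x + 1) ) 6*pi*csc(pi*s) /5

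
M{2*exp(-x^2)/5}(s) gamma(s/2)/5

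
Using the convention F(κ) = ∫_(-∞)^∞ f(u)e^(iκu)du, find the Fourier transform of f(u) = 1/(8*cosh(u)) pi/(8*cosh(pi*κ/2))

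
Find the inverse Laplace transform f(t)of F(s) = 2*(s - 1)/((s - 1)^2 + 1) 2*exp(t)*cos(t)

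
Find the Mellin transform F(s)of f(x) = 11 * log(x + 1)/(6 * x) -11 * pi * csc(pi * s)/(6 * s - 6)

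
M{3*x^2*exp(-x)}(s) 3*gamma(s + 2)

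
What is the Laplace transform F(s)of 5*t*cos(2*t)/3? 5*(s^2 - 4)/(3*(s^2 + 4)^2)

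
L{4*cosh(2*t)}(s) 4*s/(s^2-4)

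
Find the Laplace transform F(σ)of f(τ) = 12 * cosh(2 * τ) 12 * σ/(σ^2-4)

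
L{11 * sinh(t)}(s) 11/(s^2 - 1)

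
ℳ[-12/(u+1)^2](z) 12 * pi * (z - 1)/sin(pi * z)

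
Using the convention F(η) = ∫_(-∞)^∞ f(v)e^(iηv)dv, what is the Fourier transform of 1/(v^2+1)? pi*exp(-Abs(η))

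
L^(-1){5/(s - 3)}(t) 5 * exp(3 * t)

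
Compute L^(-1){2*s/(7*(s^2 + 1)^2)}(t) t*sin(t)/7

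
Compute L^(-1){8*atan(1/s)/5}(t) 8*sin(t)/(5*t)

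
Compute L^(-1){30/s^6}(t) t^5/4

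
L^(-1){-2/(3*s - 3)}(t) -2*exp(t)/3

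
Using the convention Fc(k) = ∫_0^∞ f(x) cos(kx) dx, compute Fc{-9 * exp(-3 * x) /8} -27/(8 * k^2 + 72) 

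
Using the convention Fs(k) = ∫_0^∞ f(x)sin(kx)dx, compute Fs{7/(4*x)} 7*pi/8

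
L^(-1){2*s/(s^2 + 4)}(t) 2*cos(2*t)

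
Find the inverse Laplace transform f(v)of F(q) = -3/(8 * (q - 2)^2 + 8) -3 * exp(2 * v) * sin(v)/8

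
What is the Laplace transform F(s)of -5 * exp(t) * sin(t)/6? -5/(6 * (s - 1)^2 + 6)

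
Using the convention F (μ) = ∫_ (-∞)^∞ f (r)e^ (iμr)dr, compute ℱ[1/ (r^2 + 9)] pi * exp (-3 * Abs (μ))/3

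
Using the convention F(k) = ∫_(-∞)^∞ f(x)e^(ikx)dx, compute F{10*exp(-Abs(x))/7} 20/(7*(k^2 + 1))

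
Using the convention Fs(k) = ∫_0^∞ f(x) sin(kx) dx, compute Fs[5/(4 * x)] 5 * pi/8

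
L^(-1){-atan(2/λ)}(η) -sin(2 * η)/η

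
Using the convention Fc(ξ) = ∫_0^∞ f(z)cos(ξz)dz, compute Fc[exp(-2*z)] 2/(ξ^2 + 4)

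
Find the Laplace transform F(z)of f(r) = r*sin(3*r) 6*z/(z^2 + 9)^2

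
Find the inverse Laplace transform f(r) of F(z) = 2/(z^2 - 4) sinh(2*r) 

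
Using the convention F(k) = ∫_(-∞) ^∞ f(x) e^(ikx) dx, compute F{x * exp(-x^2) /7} I * sqrt(pi) * k * exp(-k^2/4) /14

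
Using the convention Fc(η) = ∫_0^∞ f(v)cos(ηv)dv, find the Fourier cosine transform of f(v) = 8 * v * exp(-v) 8 * (1 - η^2)/(η^2 + 1)^2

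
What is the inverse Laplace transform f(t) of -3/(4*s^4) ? -t^3/8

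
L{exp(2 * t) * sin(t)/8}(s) 1/(8 * ((s - 2)^2 + 1))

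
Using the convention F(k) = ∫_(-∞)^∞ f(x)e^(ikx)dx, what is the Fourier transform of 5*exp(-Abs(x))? 10/(k^2 + 1)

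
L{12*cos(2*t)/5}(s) 12*s/(5*(s^2 + 4))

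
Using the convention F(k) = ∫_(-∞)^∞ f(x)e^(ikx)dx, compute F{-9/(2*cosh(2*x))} -9*pi/(4*cosh(pi*k/4))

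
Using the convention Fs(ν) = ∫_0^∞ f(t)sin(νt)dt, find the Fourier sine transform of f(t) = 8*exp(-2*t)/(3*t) 8*atan(ν/2)/3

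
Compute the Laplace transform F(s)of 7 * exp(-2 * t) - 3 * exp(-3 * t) 7/(s + 2) - 3/(s + 3)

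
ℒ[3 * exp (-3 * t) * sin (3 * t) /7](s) 9/ (7 * ( (s+3) ^2+9) ) 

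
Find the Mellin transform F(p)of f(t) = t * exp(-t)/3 gamma(p + 1)/3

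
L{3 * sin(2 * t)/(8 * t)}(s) 3 * atan(2/s)/8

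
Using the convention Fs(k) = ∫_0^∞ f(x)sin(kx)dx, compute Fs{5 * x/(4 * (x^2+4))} 5 * pi * exp(-2 * k)/8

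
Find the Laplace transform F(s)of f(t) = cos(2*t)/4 s/(4*(s^2 + 4))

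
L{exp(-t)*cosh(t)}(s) (s + 1)/(s*(s + 2))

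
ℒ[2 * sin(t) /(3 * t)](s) 2 * atan(1/s) /3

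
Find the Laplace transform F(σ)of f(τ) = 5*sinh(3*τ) 15/(σ^2 - 9)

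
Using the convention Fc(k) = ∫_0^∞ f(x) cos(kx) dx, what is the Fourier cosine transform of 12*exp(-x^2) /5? 6*sqrt(pi)*exp(-k^2/4) /5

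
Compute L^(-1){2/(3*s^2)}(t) 2*t/3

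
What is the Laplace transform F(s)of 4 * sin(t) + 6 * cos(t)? 6 * s/(s^2 + 1) + 4/(s^2 + 1)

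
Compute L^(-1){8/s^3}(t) 4*t^2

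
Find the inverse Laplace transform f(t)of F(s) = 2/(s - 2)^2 2*t*exp(2*t)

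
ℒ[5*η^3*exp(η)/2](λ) 15/(λ - 1)^4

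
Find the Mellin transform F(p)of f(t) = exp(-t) gamma(p)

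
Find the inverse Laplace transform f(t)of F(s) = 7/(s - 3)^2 7*t*exp(3*t)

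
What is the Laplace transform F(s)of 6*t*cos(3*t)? 6*(s^2 - 9)/(s^2 + 9)^2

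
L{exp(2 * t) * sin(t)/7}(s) 1/(7 * ((s - 2)^2 + 1))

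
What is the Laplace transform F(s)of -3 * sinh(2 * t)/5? -6/(5 * s^2 - 20)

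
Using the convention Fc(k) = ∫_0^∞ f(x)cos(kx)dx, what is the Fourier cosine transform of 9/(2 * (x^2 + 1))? 9 * pi * exp(-k)/4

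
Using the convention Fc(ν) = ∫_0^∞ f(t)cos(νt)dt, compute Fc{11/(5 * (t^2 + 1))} 11 * pi * exp(-ν)/10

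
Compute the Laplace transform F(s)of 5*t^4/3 40/s^5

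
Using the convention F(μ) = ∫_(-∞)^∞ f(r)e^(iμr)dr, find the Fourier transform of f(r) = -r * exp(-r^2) -I * sqrt(pi) * μ * exp(-μ^2/4)/2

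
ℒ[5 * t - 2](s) 5/s^2 - 2/s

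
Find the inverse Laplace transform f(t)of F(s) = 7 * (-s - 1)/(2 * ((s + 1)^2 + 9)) -7 * exp(-t) * cos(3 * t)/2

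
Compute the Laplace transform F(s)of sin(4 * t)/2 2/(s^2 + 16)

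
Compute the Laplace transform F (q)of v q^ (-2)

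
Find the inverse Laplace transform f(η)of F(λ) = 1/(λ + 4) exp(-4*η)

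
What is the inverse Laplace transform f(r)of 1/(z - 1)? exp(r)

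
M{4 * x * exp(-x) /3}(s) 4 * gamma(s + 1) /3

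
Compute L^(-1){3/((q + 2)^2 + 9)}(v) exp(-2*v)*sin(3*v)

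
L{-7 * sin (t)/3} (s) -7/ (3 * s^2 + 3)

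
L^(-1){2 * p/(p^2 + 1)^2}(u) u * sin(u)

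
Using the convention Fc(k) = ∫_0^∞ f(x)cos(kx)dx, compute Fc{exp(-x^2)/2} sqrt(pi) * exp(-k^2/4)/4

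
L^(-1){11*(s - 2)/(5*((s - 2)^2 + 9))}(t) 11*exp(2*t)*cos(3*t)/5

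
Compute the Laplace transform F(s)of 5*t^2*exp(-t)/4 5/(2*(s + 1)^3)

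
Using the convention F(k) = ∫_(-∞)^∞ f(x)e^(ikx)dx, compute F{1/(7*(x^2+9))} pi*exp(-3*Abs(k))/21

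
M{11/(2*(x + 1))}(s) 11*pi*csc(pi*s)/2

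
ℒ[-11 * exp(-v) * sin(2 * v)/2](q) -11/((q + 1)^2 + 4)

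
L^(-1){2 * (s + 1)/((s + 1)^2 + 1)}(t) 2 * exp(-t) * cos(t)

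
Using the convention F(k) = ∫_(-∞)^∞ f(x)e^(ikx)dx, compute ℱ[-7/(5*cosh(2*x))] -7*pi/(10*cosh(pi*k/4))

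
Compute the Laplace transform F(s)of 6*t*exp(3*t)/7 6/(7*(s - 3)^2)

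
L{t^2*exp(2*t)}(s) 2/(s - 2)^3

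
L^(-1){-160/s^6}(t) -4 * t^5/3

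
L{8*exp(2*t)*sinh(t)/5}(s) 8/(5*((s - 2)^2 - 1))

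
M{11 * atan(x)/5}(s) -11 * pi * sec(pi * s/2)/(10 * s)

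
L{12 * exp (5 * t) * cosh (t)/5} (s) 12 * (s - 5)/ (5 * ( (s - 5)^2-1))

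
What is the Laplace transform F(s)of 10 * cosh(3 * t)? 10 * s/(s^2 - 9)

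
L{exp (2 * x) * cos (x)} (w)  (w - 2)/ ( (w - 2)^2+1)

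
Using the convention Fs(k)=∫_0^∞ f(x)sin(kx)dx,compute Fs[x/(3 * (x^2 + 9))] pi * exp(-3 * k)/6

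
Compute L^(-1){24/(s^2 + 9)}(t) 8*sin(3*t)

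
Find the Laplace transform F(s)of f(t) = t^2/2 s^(-3)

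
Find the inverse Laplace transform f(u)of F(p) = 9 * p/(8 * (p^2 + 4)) 9 * cos(2 * u)/8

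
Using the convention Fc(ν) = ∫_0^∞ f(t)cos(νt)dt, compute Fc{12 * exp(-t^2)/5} 6 * sqrt(pi) * exp(-ν^2/4)/5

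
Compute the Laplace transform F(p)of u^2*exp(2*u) 2/(p - 2)^3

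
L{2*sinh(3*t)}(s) 6/(s^2 - 9)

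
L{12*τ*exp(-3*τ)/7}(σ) 12/(7*(σ + 3)^2)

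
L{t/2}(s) 1/(2 * s^2) 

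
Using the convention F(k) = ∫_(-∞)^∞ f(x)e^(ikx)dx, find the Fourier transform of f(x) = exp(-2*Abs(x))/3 4/(3*(k^2 + 4))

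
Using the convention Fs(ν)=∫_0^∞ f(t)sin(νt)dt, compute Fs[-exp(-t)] -ν/(ν^2 + 1)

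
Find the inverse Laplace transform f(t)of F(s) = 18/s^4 3 * t^3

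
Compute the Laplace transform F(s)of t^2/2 s^(-3)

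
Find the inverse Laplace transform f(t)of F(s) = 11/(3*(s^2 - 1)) 11*sinh(t)/3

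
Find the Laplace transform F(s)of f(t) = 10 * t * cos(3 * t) 10 * (s^2-9)/(s^2+9)^2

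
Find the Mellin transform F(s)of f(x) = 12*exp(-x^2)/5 6*gamma(s/2)/5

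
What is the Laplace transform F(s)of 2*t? 2/s^2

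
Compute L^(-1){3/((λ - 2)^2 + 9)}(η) exp(2*η)*sin(3*η)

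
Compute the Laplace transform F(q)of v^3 6/q^4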